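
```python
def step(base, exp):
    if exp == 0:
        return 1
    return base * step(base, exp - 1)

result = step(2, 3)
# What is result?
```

step(2, 3) = 2 * 2 * 2 = 8

Answer: 8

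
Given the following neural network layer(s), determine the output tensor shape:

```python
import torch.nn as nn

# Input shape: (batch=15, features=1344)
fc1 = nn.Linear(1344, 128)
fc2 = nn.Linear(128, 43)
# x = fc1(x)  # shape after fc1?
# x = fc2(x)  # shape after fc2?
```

Input: (15, 1344) -> after fc1: (15, 128) -> Output: (15, 43)

Answer: (15, 43)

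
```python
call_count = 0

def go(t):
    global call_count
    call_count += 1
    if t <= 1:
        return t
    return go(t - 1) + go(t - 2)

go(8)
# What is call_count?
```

Calls(t) = 1 + Calls(t-1) + Calls(t-2); Calls(0)=Calls(1)=1. For t=8 this gives 67.

Answer: 67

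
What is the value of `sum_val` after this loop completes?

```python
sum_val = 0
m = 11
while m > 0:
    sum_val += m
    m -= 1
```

Sum 11 down to 1
`sum_val` takes the values: 0 → 11 → 21 → 30 → 38 → 45 → 51 → 56 → 60 → 63 → 65 → 66

Answer: 66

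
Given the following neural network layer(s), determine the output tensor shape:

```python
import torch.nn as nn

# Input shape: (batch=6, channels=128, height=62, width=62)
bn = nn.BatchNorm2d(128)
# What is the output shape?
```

Input: (6, 128, 62, 62) -> Output: (6, 128, 62, 62)

Answer: (6, 128, 62, 62)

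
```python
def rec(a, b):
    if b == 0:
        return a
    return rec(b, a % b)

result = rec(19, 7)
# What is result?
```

rec(19, 7) -> rec(7, 5) -> rec(5, 2) -> rec(2, 1) -> rec(1, 0) -> 1

Answer: 1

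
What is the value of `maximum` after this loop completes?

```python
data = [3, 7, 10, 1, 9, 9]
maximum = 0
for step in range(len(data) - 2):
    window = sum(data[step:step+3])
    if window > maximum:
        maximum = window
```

Max sum of 3-element window in [3, 7, 10, 1, 9, 9]
`maximum` takes the values: 0 → 20

Answer: 20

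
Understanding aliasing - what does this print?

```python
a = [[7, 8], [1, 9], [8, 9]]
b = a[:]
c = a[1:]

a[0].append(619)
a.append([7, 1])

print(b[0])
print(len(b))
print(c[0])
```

Key concept: slice with nested mutation.
Step by step:
`a = [[7, 8], [1, 9], [8, 9]]` → a = [[7, 8], [1, 9], [8, 9]]
`b = a[:]` → b = [[7, 8], [1, 9], [8, 9]]
`c = a[1:]` → c = [[1, 9], [8, 9]]
`a[0].append(619)` → a = [[7, 8, 619], [1, 9], [8, 9]]; b = [[7, 8, 619], [1, 9], [8, 9]]
`a.append([7, 1])` → a = [[7, 8, 619], [1, 9], [8, 9], [7, 1]]
`print(b[0])` → prints [7, 8, 619]
`print(len(b))` → prints 3
`print(c[0])` → prints [1, 9]

Answer:
[7, 8, 619]
3
[1, 9]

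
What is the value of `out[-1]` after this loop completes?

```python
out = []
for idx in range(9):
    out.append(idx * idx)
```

Last element of squares 0 to 8
`out` takes the values: [] → [0] → [0, 1] → [0, 1, 4] → [0, 1, 4, 9] → [0, 1, 4, 9, 16] → [0, 1, 4, 9, 16, 25] → [0, 1, 4, 9, 16, 25, 36] → [0, 1, 4, 9, 16, 25, 36, 49] → [0, 1, 4, 9, 16, 25, 36, 49, 64]
So `out[-1]` = 64

Answer: 64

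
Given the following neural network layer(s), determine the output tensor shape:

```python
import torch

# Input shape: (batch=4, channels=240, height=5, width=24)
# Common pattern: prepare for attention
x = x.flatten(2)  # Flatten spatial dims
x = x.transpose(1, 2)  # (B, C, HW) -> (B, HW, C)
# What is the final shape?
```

Input: (4, 240, 5, 24) -> after flatten(2): (4, 240, 120) -> Output: (4, 120, 240)

Answer: (4, 120, 240)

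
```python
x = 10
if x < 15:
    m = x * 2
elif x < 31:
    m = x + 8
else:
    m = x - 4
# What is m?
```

Trace:
`x = 10` → x = 10
`if x < 15: ...` → x < 15 is True → m = 20
So m = 20

Answer: 20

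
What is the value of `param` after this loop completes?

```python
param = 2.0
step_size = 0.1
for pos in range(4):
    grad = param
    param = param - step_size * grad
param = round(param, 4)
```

Gradient descent: w = 2.0 * (1 - 0.1)^4
`param` takes the values: 2.0 → 1.8 → 1.62 → 1.458 → 1.3122

Answer: 1.3122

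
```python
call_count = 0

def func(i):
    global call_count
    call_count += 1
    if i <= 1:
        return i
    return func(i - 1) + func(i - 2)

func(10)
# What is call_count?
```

Calls(i) = 1 + Calls(i-1) + Calls(i-2); Calls(0)=Calls(1)=1. For i=10 this gives 177.

Answer: 177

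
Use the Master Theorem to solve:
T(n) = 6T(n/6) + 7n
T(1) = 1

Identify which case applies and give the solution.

a=6, b=6, f(n)=7n. log_6(6) = 1. Since c=1 = 1, Case 2 applies: T(n) = Θ(n^log_b(a) · log n) = O(n log n).

Answer: O(n log n) - Case 2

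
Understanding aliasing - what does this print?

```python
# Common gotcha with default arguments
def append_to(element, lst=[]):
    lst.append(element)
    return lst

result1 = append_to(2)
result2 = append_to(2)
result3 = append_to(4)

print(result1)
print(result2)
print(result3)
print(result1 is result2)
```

Key concept: mutable default argument gotcha.
Step by step:
`result1 = append_to(2)` → result1 = [2]
`result2 = append_to(2)` → result1 = [2, 2] (same object as result2); result2 = [2, 2] (same object as result1)
`result3 = append_to(4)` → result1 = [2, 2, 4] (same object as result2, result3); result2 = [2, 2, 4] (same object as result1, result3); result3 = [2, 2, 4] (same object as result1, result2)
`print(result1)` → prints [2, 2, 4]
`print(result2)` → prints [2, 2, 4]
`print(result3)` → prints [2, 2, 4]
`print(result1 is result2)` → prints True

Answer:
[2, 2, 4]
[2, 2, 4]
[2, 2, 4]
True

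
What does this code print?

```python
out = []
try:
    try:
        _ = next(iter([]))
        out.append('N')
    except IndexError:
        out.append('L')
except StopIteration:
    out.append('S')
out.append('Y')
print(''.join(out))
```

Execution trace: 'S' (outer except StopIteration) → 'Y' (after the try/except). Output: SY

Answer: SY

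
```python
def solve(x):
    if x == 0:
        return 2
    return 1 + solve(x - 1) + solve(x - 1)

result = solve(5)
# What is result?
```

solve(x) = 1 + 2·solve(x-1), solve(0)=2. Closed form: (2+1)·2^5 - 1 = 95.

Answer: 95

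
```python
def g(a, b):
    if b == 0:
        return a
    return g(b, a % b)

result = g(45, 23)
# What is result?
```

g(45, 23) -> g(23, 22) -> g(22, 1) -> g(1, 0) -> 1

Answer: 1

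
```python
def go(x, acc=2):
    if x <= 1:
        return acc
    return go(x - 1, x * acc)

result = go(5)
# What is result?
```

Accumulator trace (n, acc): (5, 2) -> (4, 10) -> (3, 40) -> (2, 120) -> (1, 240) -> return 240

Answer: 240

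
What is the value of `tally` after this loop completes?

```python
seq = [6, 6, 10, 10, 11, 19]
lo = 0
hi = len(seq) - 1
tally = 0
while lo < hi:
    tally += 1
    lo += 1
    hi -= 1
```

Iterations until pointers meet (list length 6)
`tally` takes the values: 0 → 1 → 2 → 3

Answer: 3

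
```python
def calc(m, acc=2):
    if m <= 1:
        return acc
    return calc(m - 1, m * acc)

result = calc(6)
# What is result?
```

Accumulator trace (n, acc): (6, 2) -> (5, 12) -> (4, 60) -> (3, 240) -> (2, 720) -> (1, 1440) -> return 1440

Answer: 1440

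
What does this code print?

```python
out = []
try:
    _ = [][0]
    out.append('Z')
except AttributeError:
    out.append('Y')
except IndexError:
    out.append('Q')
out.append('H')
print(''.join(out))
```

Execution trace: 'Q' (except IndexError) → 'H' (after the try/except). Output: QH

Answer: QH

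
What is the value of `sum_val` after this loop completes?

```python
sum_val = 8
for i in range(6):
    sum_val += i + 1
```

Start at 8, add 1 to 6 = 29
`sum_val` takes the values: 8 → 9 → 11 → 14 → 18 → 23 → 29

Answer: 29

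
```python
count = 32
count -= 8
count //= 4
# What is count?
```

Trace:
`count = 32` → count = 32
`count -= 8` → count = 24
`count //= 4` → count = 6
So count = 6

Answer: 6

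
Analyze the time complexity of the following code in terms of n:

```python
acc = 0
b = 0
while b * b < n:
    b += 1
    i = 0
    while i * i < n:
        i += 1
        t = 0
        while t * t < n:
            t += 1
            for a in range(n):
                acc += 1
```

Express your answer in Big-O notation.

Each loop level contributes: √n × √n × √n × n. Multiplying the contributions gives O(n^2√n).

Answer: O(n^2√n)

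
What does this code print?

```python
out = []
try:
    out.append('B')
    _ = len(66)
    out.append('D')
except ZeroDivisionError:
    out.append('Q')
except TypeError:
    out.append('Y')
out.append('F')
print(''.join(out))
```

Execution trace: 'B' (try body) → 'Y' (except TypeError) → 'F' (after the try/except). Output: BYF

Answer: BYF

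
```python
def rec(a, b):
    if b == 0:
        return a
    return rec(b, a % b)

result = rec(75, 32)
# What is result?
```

rec(75, 32) -> rec(32, 11) -> rec(11, 10) -> rec(10, 1) -> rec(1, 0) -> 1

Answer: 1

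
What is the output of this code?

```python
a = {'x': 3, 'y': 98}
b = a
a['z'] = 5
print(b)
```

Key concept: dict aliasing.
Step by step:
`a = {'x': 3, 'y': 98}` → a = {'x': 3, 'y': 98}
`b = a` → b = {'x': 3, 'y': 98} (same object as a)
`a['z'] = 5` → a = {'x': 3, 'y': 98, 'z': 5} (same object as b); b = {'x': 3, 'y': 98, 'z': 5} (same object as a)
`print(b)` → prints {'x': 3, 'y': 98, 'z': 5}

Answer: {'x': 3, 'y': 98, 'z': 5}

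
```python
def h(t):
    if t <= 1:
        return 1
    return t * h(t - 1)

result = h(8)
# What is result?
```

h(8) = 8 * 7 * 6 * 5 * 4 * 3 * 2 * 1 = 40320

Answer: 40320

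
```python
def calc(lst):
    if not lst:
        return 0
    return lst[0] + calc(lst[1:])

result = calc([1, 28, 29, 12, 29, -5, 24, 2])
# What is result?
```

1 + 28 + 29 + 12 + 29 + (-5) + 24 + 2 + 0 = 120

Answer: 120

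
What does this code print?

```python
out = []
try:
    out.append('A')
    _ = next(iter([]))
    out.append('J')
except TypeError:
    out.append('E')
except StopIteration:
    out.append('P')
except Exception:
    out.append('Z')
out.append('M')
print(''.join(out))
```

Execution trace: 'A' (try body) → 'P' (except StopIteration) → 'M' (after the try/except). Output: APM

Answer: APM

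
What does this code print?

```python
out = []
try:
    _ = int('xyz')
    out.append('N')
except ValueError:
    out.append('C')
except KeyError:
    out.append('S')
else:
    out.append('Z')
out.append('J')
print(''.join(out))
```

Execution trace: 'C' (except ValueError) → 'J' (after the try/except). Output: CJ

Answer: CJ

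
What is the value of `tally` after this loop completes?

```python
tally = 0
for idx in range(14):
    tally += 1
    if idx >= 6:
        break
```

Loop breaks when idx reaches 6, tally is 7
`tally` takes the values: 0 → 1 → 2 → 3 → 4 → 5 → 6 → 7

Answer: 7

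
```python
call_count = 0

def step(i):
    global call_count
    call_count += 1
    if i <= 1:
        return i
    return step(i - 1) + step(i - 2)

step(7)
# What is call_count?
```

Calls(i) = 1 + Calls(i-1) + Calls(i-2); Calls(0)=Calls(1)=1. For i=7 this gives 41.

Answer: 41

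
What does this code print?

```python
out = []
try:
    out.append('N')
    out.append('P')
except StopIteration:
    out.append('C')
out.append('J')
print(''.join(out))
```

Execution trace: 'N' (try body) → 'P' (try body, no exception) → 'J' (after the try/except). Output: NPJ

Answer: NPJ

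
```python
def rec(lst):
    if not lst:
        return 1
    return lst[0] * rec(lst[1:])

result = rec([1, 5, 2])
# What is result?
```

Product over [1, 5, 2] = 1 * 5 * 2 = 10

Answer: 10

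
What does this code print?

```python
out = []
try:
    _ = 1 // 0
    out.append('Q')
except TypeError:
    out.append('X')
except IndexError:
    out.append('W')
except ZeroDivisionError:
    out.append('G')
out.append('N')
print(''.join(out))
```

Execution trace: 'G' (except ZeroDivisionError) → 'N' (after the try/except). Output: GN

Answer: GN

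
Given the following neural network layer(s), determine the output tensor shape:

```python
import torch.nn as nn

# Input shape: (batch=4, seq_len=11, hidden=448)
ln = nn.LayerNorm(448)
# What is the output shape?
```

Input: (4, 11, 448) -> Output: (4, 11, 448)

Answer: (4, 11, 448)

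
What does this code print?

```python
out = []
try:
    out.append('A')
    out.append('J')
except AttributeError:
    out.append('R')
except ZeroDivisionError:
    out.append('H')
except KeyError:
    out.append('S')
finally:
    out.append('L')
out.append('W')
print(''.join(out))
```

Execution trace: 'A' (try body) → 'J' (try body, no exception) → 'L' (finally) → 'W' (after the try/except). Output: AJLW

Answer: AJLW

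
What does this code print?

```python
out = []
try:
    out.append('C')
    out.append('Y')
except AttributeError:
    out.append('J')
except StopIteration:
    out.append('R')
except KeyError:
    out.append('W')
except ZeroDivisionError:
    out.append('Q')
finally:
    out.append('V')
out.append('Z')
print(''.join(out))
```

Execution trace: 'C' (try body) → 'Y' (try body, no exception) → 'V' (finally) → 'Z' (after the try/except). Output: CYVZ

Answer: CYVZ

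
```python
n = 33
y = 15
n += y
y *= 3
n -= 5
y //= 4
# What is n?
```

Trace:
`n = 33` → n = 33
`y = 15` → y = 15
`n += y` → n = 48
`y *= 3` → y = 45
`n -= 5` → n = 43
`y //= 4` → y = 11
So n = 43

Answer: 43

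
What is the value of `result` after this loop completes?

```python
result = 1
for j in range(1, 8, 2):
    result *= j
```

Product of 1, 3, 5, ... up to 7
`result` takes the values: 1 → 3 → 15 → 105

Answer: 105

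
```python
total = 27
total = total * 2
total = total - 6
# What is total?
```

Trace:
`total = 27` → total = 27
`total = total * 2` → total = 54
`total = total - 6` → total = 48
So total = 48

Answer: 48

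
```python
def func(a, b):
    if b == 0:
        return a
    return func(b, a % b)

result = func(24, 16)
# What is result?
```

func(24, 16) -> func(16, 8) -> func(8, 0) -> 8

Answer: 8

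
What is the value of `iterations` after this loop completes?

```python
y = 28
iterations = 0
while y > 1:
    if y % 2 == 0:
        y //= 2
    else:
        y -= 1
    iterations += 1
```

Steps to reduce 28 to 1
`iterations` takes the values: 0 → 1 → 2 → 3 → 4 → 5 → 6

Answer: 6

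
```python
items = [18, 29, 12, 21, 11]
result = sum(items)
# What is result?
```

Trace:
`items = [18, 29, 12, 21, 11]` → items = [18, 29, 12, 21, 11]
`result = sum(items)` → result = 91
So result = 91

Answer: 91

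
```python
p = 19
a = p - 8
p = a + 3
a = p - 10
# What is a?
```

Trace:
`p = 19` → p = 19
`a = p - 8` → a = 11
`p = a + 3` → p = 14
`a = p - 10` → a = 4
So a = 4

Answer: 4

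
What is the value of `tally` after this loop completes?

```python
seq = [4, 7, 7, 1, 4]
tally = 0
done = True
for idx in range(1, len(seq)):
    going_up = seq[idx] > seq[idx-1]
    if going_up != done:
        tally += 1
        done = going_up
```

Count direction changes in [4, 7, 7, 1, 4]
`tally` takes the values: 0 → 1 → 2

Answer: 2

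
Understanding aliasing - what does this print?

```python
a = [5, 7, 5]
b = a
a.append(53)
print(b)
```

Key concept: basic list aliasing.
Step by step:
`a = [5, 7, 5]` → a = [5, 7, 5]
`b = a` → b = [5, 7, 5] (same object as a)
`a.append(53)` → a = [5, 7, 5, 53] (same object as b); b = [5, 7, 5, 53] (same object as a)
`print(b)` → prints [5, 7, 5, 53]

Answer: [5, 7, 5, 53]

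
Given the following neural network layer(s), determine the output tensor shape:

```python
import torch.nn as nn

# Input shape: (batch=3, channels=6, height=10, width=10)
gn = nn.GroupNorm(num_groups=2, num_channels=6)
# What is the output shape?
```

Input: (3, 6, 10, 10) -> Output: (3, 6, 10, 10)

Answer: (3, 6, 10, 10)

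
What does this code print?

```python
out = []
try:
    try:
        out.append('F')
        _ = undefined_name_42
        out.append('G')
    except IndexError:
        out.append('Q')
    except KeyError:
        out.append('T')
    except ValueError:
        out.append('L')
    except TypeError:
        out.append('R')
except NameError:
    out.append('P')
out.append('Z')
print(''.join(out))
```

Execution trace: 'F' (try body) → 'P' (outer except NameError) → 'Z' (after the try/except). Output: FPZ

Answer: FPZ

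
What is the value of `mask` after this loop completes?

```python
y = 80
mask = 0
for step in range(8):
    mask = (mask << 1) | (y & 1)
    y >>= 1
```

Reverse lowest 8 bits of 80
`mask` takes the values: 0 → 1 → 2 → 5 → 10

Answer: 10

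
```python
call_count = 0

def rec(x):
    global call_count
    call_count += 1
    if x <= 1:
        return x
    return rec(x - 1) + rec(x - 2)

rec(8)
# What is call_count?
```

Calls(x) = 1 + Calls(x-1) + Calls(x-2); Calls(0)=Calls(1)=1. For x=8 this gives 67.

Answer: 67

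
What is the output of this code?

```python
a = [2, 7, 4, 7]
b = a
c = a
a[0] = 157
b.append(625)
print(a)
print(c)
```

Key concept: multiple aliases.
Step by step:
`a = [2, 7, 4, 7]` → a = [2, 7, 4, 7]
`b = a` → b = [2, 7, 4, 7] (same object as a)
`c = a` → c = [2, 7, 4, 7] (same object as a, b)
`a[0] = 157` → a = [157, 7, 4, 7] (same object as b, c); b = [157, 7, 4, 7] (same object as a, c); c = [157, 7, 4, 7] (same object as a, b)
`b.append(625)` → a = [157, 7, 4, 7, 625] (same object as b, c); b = [157, 7, 4, 7, 625] (same object as a, c); c = [157, 7, 4, 7, 625] (same object as a, b)
`print(a)` → prints [157, 7, 4, 7, 625]
`print(c)` → prints [157, 7, 4, 7, 625]

Answer:
[157, 7, 4, 7, 625]
[157, 7, 4, 7, 625]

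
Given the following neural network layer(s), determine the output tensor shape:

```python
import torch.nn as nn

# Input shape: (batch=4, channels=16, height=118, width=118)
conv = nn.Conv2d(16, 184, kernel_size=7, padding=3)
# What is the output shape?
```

Input: (4, 16, 118, 118) -> Output: (4, 184, 118, 118)

Answer: (4, 184, 118, 118)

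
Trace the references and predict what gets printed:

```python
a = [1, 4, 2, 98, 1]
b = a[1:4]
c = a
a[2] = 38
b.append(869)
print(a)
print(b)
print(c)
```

Key concept: slice vs alias.
Step by step:
`a = [1, 4, 2, 98, 1]` → a = [1, 4, 2, 98, 1]
`b = a[1:4]` → b = [4, 2, 98]
`c = a` → c = [1, 4, 2, 98, 1] (same object as a)
`a[2] = 38` → a = [1, 4, 38, 98, 1] (same object as c); c = [1, 4, 38, 98, 1] (same object as a)
`b.append(869)` → b = [4, 2, 98, 869]
`print(a)` → prints [1, 4, 38, 98, 1]
`print(b)` → prints [4, 2, 98, 869]
`print(c)` → prints [1, 4, 38, 98, 1]

Answer:
[1, 4, 38, 98, 1]
[4, 2, 98, 869]
[1, 4, 38, 98, 1]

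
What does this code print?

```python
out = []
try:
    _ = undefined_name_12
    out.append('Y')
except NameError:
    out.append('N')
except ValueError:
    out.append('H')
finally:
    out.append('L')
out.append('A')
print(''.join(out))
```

Execution trace: 'N' (except NameError) → 'L' (finally) → 'A' (after the try/except). Output: NLA

Answer: NLA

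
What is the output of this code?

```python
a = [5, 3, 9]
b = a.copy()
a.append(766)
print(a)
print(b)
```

Key concept: list.copy() creates independent copy.
Step by step:
`a = [5, 3, 9]` → a = [5, 3, 9]
`b = a.copy()` → b = [5, 3, 9]
`a.append(766)` → a = [5, 3, 9, 766]
`print(a)` → prints [5, 3, 9, 766]
`print(b)` → prints [5, 3, 9]

Answer:
[5, 3, 9, 766]
[5, 3, 9]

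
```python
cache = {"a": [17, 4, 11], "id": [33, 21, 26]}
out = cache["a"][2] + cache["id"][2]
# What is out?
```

Trace:
`cache = {"a": [17, 4, 11], "id": [33, 21, 26]}` → cache = {'a': [17, 4, 11], 'id': [33, 21, 26]}
`out = cache["a"][2] + cache["id"][2]` → out = 37
So out = 37

Answer: 37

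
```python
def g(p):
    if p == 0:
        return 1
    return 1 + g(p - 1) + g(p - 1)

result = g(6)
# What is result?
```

g(p) = 1 + 2·g(p-1), g(0)=1. Closed form: (1+1)·2^6 - 1 = 127.

Answer: 127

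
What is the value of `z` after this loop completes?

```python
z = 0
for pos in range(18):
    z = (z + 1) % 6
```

Increment mod 6, 18 times = 0
`z` takes the values: 0 → 1 → 2 → 3 → 4 → 5 → 0 → 1 → 2 → 3 → 4 → 5 → 0 → 1 → 2 → 3 → 4 → 5 → 0

Answer: 0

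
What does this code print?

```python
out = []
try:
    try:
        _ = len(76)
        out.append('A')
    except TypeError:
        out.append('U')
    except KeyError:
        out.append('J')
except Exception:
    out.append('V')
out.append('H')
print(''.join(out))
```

Execution trace: 'U' (inner except TypeError) → 'H' (after the try/except). Output: UH

Answer: UH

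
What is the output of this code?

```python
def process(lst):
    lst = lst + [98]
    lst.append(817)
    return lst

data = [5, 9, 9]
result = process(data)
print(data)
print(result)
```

Key concept: rebinding parameter vs mutation.
Step by step:
`data = [5, 9, 9]` → data = [5, 9, 9]
`result = process(data)` → result = [5, 9, 9, 98, 817]
`print(data)` → prints [5, 9, 9]
`print(result)` → prints [5, 9, 9, 98, 817]

Answer:
[5, 9, 9]
[5, 9, 9, 98, 817]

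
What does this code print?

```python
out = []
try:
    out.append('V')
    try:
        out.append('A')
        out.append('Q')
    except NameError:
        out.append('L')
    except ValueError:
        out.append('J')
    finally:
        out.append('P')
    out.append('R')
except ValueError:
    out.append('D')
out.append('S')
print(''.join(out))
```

Execution trace: 'V' (try body) → 'A' (inner try body) → 'Q' (inner try body, no exception) → 'P' (inner finally) → 'R' (try body, no exception) → 'S' (after the try/except). Output: VAQPRS

Answer: VAQPRS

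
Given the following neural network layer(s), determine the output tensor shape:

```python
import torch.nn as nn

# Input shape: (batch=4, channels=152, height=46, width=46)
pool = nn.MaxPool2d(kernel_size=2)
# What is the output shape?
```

Input: (4, 152, 46, 46) -> Output: (4, 152, 23, 23)

Answer: (4, 152, 23, 23)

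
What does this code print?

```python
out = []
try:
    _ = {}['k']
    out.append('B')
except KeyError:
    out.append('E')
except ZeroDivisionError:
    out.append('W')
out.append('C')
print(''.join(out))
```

Execution trace: 'E' (except KeyError) → 'C' (after the try/except). Output: EC

Answer: EC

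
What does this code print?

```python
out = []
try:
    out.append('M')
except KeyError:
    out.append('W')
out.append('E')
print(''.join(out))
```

Execution trace: 'M' (try body, no exception) → 'E' (after the try/except). Output: ME

Answer: ME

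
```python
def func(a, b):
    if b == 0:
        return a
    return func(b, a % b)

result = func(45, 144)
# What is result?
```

func(45, 144) -> func(144, 45) -> func(45, 9) -> func(9, 0) -> 9

Answer: 9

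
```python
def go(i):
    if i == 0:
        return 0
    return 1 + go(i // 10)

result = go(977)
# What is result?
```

Count of digits of 977: 3

Answer: 3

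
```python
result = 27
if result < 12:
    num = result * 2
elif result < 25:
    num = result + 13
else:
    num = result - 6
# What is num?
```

Trace:
`result = 27` → result = 27
`if result < 12: ...` → result < 12 is False, result < 25 is False, take else branch → num = 21
So num = 21

Answer: 21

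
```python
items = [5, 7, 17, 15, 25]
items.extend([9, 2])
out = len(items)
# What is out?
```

Trace:
`items = [5, 7, 17, 15, 25]` → items = [5, 7, 17, 15, 25]
`items.extend([9, 2])` → items = [5, 7, 17, 15, 25, 9, 2]
`out = len(items)` → out = 7
So out = 7

Answer: 7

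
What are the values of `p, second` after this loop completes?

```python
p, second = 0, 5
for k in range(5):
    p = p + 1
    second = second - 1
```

p goes 0→5, second goes 5→0
`p, second` takes the values: (0, 5) → (1, 5) → (1, 4) → (2, 4) → (2, 3) → (3, 3) → (3, 2) → (4, 2) → (4, 1) → (5, 1) → (5, 0)

Answer: 5, 0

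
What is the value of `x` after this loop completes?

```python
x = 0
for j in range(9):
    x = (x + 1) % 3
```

Increment mod 3, 9 times = 0
`x` takes the values: 0 → 1 → 2 → 0 → 1 → 2 → 0 → 1 → 2 → 0

Answer: 0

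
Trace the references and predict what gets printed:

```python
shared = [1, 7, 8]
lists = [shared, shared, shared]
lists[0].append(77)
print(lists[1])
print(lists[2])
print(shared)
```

Key concept: list of same reference.
Step by step:
`shared = [1, 7, 8]` → shared = [1, 7, 8]
`lists = [shared, shared, shared]` → lists = [[1, 7, 8], [1, 7, 8], [1, 7, 8]]
`lists[0].append(77)` → shared = [1, 7, 8, 77]; lists = [[1, 7, 8, 77], [1, 7, 8, 77], [1, 7, 8, 77]]
`print(lists[1])` → prints [1, 7, 8, 77]
`print(lists[2])` → prints [1, 7, 8, 77]
`print(shared)` → prints [1, 7, 8, 77]

Answer:
[1, 7, 8, 77]
[1, 7, 8, 77]
[1, 7, 8, 77]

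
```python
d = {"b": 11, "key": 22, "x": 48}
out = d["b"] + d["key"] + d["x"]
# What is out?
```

Trace:
`d = {"b": 11, "key": 22, "x": 48}` → d = {'b': 11, 'key': 22, 'x': 48}
`out = d["b"] + d["key"] + d["x"]` → out = 81
So out = 81

Answer: 81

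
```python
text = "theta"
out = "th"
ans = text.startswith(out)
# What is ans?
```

Trace:
`text = "theta"` → text = 'theta'
`out = "th"` → out = 'th'
`ans = text.startswith(out)` → ans = True
So ans = True

Answer: True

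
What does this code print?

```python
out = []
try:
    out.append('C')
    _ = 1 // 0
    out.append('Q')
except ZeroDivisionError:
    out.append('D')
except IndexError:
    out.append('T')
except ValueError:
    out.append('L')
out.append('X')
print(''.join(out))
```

Execution trace: 'C' (try body) → 'D' (except ZeroDivisionError) → 'X' (after the try/except). Output: CDX

Answer: CDX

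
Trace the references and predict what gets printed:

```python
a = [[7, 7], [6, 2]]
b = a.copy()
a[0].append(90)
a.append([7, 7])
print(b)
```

Key concept: shallow copy with nested lists.
Step by step:
`a = [[7, 7], [6, 2]]` → a = [[7, 7], [6, 2]]
`b = a.copy()` → b = [[7, 7], [6, 2]]
`a[0].append(90)` → a = [[7, 7, 90], [6, 2]]; b = [[7, 7, 90], [6, 2]]
`a.append([7, 7])` → a = [[7, 7, 90], [6, 2], [7, 7]]
`print(b)` → prints [[7, 7, 90], [6, 2]]

Answer: [[7, 7, 90], [6, 2]]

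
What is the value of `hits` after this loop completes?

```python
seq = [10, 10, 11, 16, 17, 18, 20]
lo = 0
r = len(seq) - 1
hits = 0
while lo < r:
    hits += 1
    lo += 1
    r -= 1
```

Iterations until pointers meet (list length 7)
`hits` takes the values: 0 → 1 → 2 → 3

Answer: 3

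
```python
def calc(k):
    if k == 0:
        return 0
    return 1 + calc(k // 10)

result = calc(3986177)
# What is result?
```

Count of digits of 3986177: 7

Answer: 7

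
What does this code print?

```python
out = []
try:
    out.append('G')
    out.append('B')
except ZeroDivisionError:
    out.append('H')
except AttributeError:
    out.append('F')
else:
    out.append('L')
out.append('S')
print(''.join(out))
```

Execution trace: 'G' (try body) → 'B' (try body, no exception) → 'L' (else) → 'S' (after the try/except). Output: GBLS

Answer: GBLS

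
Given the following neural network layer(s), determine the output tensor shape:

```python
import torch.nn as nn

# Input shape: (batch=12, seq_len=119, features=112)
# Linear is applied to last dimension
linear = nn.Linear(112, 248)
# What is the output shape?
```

Input: (12, 119, 112) -> Output: (12, 119, 248)

Answer: (12, 119, 248)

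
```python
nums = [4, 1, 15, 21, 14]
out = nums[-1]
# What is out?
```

Trace:
`nums = [4, 1, 15, 21, 14]` → nums = [4, 1, 15, 21, 14]
`out = nums[-1]` → out = 14
So out = 14

Answer: 14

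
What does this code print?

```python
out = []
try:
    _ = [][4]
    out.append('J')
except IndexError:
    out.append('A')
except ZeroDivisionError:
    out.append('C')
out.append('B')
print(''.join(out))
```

Execution trace: 'A' (except IndexError) → 'B' (after the try/except). Output: AB

Answer: AB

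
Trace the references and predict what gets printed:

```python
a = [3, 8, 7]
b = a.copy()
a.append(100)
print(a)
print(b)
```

Key concept: list.copy() creates independent copy.
Step by step:
`a = [3, 8, 7]` → a = [3, 8, 7]
`b = a.copy()` → b = [3, 8, 7]
`a.append(100)` → a = [3, 8, 7, 100]
`print(a)` → prints [3, 8, 7, 100]
`print(b)` → prints [3, 8, 7]

Answer:
[3, 8, 7, 100]
[3, 8, 7]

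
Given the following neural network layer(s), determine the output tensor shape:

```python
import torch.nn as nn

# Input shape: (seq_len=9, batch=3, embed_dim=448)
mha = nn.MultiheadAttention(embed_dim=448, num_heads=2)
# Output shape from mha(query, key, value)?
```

Input: (9, 3, 448) -> Output: (9, 3, 448)

Answer: (9, 3, 448)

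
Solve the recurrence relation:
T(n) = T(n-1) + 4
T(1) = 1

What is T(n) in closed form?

Unrolling: T(n) = T(1) + 4·(n-1) = 1 + 4(n-1) = 4n - 3.

Answer: T(n) = 4n - 3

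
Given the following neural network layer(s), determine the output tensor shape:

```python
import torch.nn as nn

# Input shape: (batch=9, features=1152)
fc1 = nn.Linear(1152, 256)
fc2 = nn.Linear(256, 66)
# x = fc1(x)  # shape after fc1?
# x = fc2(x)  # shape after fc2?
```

Input: (9, 1152) -> after fc1: (9, 256) -> Output: (9, 66)

Answer: (9, 66)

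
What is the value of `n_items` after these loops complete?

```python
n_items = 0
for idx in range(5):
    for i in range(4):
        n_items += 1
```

5 * 4 = 20
`n_items` takes the values: 0 → 1 → 2 → 3 → 4 → 5 → 6 → 7 → 8 → 9 → 10 → 11 → 12 → 13 → 14 → 15 → 16 → 17 → 18 → 19 → 20

Answer: 20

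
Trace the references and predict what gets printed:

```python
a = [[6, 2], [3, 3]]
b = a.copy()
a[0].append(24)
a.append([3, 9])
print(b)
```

Key concept: shallow copy with nested lists.
Step by step:
`a = [[6, 2], [3, 3]]` → a = [[6, 2], [3, 3]]
`b = a.copy()` → b = [[6, 2], [3, 3]]
`a[0].append(24)` → a = [[6, 2, 24], [3, 3]]; b = [[6, 2, 24], [3, 3]]
`a.append([3, 9])` → a = [[6, 2, 24], [3, 3], [3, 9]]
`print(b)` → prints [[6, 2, 24], [3, 3]]

Answer: [[6, 2, 24], [3, 3]]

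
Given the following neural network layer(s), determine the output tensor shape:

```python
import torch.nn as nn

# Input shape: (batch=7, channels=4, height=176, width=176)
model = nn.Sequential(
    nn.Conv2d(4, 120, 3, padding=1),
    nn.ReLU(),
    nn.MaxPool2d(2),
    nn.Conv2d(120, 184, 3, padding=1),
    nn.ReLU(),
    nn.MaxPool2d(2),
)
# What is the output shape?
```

Input: (7, 4, 176, 176) -> after first Conv2d: (7, 120, 176, 176) -> after first MaxPool2d: (7, 120, 88, 88) -> after second Conv2d: (7, 184, 88, 88) -> Output: (7, 184, 44, 44)

Answer: (7, 184, 44, 44)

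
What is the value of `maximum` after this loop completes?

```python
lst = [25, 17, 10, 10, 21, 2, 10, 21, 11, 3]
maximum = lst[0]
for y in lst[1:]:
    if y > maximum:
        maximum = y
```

Maximum of [25, 17, 10, 10, 21, 2, 10, 21, 11, 3]
`maximum` takes the values: 25

Answer: 25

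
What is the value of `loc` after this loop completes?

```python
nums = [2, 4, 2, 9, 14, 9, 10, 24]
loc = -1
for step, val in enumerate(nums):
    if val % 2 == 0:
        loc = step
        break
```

First even number index in [2, 4, 2, 9, 14, 9, 10, 24]
`loc` takes the values: -1 → 0

Answer: 0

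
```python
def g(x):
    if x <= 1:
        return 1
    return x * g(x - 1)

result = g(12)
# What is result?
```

g(12) = 12 * 11 * 10 * 9 * 8 * 7 * 6 * 5 * 4 * 3 * 2 * 1 = 479001600

Answer: 479001600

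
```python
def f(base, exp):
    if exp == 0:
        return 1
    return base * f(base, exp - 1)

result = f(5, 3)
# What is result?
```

f(5, 3) = 5 * 5 * 5 = 125

Answer: 125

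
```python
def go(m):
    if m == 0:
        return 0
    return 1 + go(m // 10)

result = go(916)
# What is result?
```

Count of digits of 916: 3

Answer: 3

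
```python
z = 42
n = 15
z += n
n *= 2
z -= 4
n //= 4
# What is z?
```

Trace:
`z = 42` → z = 42
`n = 15` → n = 15
`z += n` → z = 57
`n *= 2` → n = 30
`z -= 4` → z = 53
`n //= 4` → n = 7
So z = 53

Answer: 53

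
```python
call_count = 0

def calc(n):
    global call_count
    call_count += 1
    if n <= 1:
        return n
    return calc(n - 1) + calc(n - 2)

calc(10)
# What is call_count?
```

Calls(n) = 1 + Calls(n-1) + Calls(n-2); Calls(0)=Calls(1)=1. For n=10 this gives 177.

Answer: 177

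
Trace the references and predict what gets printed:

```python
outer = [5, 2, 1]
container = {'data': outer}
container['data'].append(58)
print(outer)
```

Key concept: dict holds reference to list.
Step by step:
`outer = [5, 2, 1]` → outer = [5, 2, 1]
`container = {'data': outer}` → container = {'data': [5, 2, 1]}
`container['data'].append(58)` → outer = [5, 2, 1, 58]; container = {'data': [5, 2, 1, 58]}
`print(outer)` → prints [5, 2, 1, 58]

Answer: [5, 2, 1, 58]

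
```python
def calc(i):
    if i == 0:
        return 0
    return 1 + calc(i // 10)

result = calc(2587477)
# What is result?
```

Count of digits of 2587477: 7

Answer: 7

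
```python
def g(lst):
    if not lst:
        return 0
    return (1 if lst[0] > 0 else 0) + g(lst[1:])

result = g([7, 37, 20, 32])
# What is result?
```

Count of positive elements in [7, 37, 20, 32] = 4

Answer: 4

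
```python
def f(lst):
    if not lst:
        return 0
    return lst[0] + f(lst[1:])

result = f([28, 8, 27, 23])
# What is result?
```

28 + 8 + 27 + 23 + 0 = 86

Answer: 86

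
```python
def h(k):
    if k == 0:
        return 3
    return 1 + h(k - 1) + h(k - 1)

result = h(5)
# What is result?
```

h(k) = 1 + 2·h(k-1), h(0)=3. Closed form: (3+1)·2^5 - 1 = 127.

Answer: 127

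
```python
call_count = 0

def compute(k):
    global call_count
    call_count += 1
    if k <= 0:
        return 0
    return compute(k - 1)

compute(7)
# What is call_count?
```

Linear recursion stepping by 1: 8 calls from k=7 down to ≤0.

Answer: 8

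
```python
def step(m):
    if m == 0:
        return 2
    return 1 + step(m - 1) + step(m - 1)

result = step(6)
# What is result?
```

step(m) = 1 + 2·step(m-1), step(0)=2. Closed form: (2+1)·2^6 - 1 = 191.

Answer: 191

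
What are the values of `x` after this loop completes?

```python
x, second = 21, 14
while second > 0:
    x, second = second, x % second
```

GCD of 21 and 14
`x` takes the values: 21 → 14 → 7

Answer: 7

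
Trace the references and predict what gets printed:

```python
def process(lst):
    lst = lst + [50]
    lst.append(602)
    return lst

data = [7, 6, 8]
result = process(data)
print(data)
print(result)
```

Key concept: rebinding parameter vs mutation.
Step by step:
`data = [7, 6, 8]` → data = [7, 6, 8]
`result = process(data)` → result = [7, 6, 8, 50, 602]
`print(data)` → prints [7, 6, 8]
`print(result)` → prints [7, 6, 8, 50, 602]

Answer:
[7, 6, 8]
[7, 6, 8, 50, 602]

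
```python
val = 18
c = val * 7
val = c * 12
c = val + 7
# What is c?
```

Trace:
`val = 18` → val = 18
`c = val * 7` → c = 126
`val = c * 12` → val = 1512
`c = val + 7` → c = 1519
So c = 1519

Answer: 1519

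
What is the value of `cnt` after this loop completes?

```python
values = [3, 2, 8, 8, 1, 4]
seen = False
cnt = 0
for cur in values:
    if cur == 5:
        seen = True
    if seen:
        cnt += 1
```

Count elements after first 5 in [3, 2, 8, 8, 1, 4]
`cnt` takes the values: 0

Answer: 0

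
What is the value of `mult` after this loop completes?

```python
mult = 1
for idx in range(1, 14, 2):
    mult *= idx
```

Product of 1, 3, 5, ... up to 13
`mult` takes the values: 1 → 3 → 15 → 105 → 945 → 10395 → 135135

Answer: 135135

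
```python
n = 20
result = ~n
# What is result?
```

Trace:
`n = 20` → n = 20
`result = ~n` → result = -21
So result = -21

Answer: -21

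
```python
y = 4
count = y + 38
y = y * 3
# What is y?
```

Trace:
`y = 4` → y = 4
`count = y + 38` → count = 42
`y = y * 3` → y = 12
So y = 12

Answer: 12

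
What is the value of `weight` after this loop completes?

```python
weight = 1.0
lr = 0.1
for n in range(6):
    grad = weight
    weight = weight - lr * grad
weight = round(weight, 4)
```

Gradient descent: w = 1.0 * (1 - 0.1)^6
`weight` takes the values: 1.0 → 0.9 → 0.81 → 0.729 → 0.6561 → 0.59049 → 0.531441 → 0.5314

Answer: 0.5314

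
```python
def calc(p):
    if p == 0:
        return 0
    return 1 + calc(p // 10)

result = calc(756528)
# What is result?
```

Count of digits of 756528: 6

Answer: 6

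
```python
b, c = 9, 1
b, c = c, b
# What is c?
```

Trace:
`b, c = 9, 1` → b = 9; c = 1
`b, c = c, b` → b = 1; c = 9
So c = 9

Answer: 9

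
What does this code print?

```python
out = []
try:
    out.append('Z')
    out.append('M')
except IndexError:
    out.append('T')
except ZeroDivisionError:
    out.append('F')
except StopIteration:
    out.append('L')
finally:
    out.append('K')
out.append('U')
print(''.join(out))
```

Execution trace: 'Z' (try body) → 'M' (try body, no exception) → 'K' (finally) → 'U' (after the try/except). Output: ZMKU

Answer: ZMKU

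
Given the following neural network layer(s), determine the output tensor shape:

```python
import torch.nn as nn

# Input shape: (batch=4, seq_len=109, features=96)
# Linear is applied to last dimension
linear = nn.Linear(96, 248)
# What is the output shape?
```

Input: (4, 109, 96) -> Output: (4, 109, 248)

Answer: (4, 109, 248)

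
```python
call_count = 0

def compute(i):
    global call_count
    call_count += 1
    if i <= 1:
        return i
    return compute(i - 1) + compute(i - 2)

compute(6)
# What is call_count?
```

Calls(i) = 1 + Calls(i-1) + Calls(i-2); Calls(0)=Calls(1)=1. For i=6 this gives 25.

Answer: 25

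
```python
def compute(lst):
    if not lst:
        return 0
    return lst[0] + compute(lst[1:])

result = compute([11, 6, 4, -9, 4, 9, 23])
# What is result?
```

11 + 6 + 4 + (-9) + 4 + 9 + 23 + 0 = 48

Answer: 48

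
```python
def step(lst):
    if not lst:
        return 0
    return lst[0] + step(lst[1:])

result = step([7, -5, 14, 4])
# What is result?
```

7 + (-5) + 14 + 4 + 0 = 20

Answer: 20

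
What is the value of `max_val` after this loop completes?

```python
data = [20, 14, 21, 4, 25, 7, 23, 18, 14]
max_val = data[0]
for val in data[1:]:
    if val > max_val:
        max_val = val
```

Maximum of [20, 14, 21, 4, 25, 7, 23, 18, 14]
`max_val` takes the values: 20 → 21 → 25

Answer: 25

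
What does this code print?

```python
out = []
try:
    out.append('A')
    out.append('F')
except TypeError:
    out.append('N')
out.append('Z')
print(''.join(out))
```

Execution trace: 'A' (try body) → 'F' (try body, no exception) → 'Z' (after the try/except). Output: AFZ

Answer: AFZ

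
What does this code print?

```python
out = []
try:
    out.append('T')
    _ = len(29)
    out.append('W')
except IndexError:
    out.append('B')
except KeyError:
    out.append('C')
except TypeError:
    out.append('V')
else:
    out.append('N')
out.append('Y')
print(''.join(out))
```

Execution trace: 'T' (try body) → 'V' (except TypeError) → 'Y' (after the try/except). Output: TVY

Answer: TVY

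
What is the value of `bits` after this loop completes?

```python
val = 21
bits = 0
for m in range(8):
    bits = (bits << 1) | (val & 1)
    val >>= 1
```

Reverse lowest 8 bits of 21
`bits` takes the values: 0 → 1 → 2 → 5 → 10 → 21 → 42 → 84 → 168

Answer: 168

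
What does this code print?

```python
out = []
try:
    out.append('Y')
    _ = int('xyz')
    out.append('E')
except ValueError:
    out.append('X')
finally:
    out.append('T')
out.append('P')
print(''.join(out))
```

Execution trace: 'Y' (try body) → 'X' (except ValueError) → 'T' (finally) → 'P' (after the try/except). Output: YXTP

Answer: YXTP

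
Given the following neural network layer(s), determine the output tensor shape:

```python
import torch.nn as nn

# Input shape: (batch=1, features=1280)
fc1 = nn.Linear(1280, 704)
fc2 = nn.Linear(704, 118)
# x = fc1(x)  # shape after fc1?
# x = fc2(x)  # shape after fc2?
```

Input: (1, 1280) -> after fc1: (1, 704) -> Output: (1, 118)

Answer: (1, 118)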